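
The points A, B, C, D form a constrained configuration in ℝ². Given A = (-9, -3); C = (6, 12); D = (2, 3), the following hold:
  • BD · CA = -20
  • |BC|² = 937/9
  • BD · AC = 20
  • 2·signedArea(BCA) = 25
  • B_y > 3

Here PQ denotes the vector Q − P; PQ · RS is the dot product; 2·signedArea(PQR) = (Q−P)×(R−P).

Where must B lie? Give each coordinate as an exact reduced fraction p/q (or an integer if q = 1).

1. B_x = -1/3  [BD · CA = -20 ∩ 2·signedArea(BCA) = 25]
2. B_y = 4  [BD · CA = -20 ∩ 2·signedArea(BCA) = 25]
   → B = (-1/3, 4)

B = (-1/3, 4)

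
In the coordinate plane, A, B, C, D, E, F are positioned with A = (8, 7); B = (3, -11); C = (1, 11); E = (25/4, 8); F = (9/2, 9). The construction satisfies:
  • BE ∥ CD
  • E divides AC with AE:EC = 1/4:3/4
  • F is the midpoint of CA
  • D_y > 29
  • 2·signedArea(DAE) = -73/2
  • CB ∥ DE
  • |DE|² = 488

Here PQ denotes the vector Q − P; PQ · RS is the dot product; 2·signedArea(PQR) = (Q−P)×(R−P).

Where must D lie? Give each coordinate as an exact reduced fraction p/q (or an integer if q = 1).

D = (17/4, 30)

1. D_x = 17/4  [CB ∥ DE ∩ BE ∥ CD]
2. D_y = 30  [CB ∥ DE ∩ BE ∥ CD]
   → D = (17/4, 30)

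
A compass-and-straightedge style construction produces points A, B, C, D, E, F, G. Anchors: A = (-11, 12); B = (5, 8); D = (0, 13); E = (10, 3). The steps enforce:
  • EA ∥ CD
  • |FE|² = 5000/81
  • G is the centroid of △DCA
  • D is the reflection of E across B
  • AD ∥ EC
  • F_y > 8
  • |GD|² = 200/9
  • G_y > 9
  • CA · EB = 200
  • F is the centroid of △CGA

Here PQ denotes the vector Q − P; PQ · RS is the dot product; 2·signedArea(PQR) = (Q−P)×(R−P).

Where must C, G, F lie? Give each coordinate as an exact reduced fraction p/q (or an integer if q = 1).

C = (21, 4)
F = (40/9, 77/9)
G = (10/3, 29/3)

1. C_x = 21  [EA ∥ CD ∩ AD ∥ EC]
2. C_y = 4  [EA ∥ CD ∩ AD ∥ EC]
   → C = (21, 4)
3. G_x = 10/3  [G is the centroid of △DCA]
4. G_y = 29/3  [G is the centroid of △DCA]
   → G = (10/3, 29/3)
5. F_x = 40/9  [F is the centroid of △CGA]
6. F_y = 77/9  [F is the centroid of △CGA]
   → F = (40/9, 77/9)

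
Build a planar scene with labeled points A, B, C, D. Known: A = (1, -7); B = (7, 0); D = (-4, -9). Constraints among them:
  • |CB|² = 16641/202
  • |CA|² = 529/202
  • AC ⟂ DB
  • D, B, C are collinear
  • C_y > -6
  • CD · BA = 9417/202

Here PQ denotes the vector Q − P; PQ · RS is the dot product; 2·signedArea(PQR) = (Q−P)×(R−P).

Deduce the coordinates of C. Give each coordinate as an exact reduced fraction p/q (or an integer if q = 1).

1. C_x = -5/202  [D, B, C are collinear ∩ AC ⟂ DB]
2. C_y = -1161/202  [D, B, C are collinear ∩ AC ⟂ DB]
   → C = (-5/202, -1161/202)

C = (-5/202, -1161/202)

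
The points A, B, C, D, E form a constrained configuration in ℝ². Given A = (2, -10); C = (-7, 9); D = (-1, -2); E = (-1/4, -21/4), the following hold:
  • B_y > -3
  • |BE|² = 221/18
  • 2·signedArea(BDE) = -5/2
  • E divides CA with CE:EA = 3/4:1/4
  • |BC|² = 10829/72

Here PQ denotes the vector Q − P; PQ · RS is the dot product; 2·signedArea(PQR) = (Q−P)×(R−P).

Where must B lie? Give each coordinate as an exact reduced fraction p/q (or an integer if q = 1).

1. B_x = -7/4  [line 13/4·x + 3/4·y + 29/4 = 0 ∩ |BE|² = 221/18]
2. B_y = -25/12  [line 13/4·x + 3/4·y + 29/4 = 0 ∩ |BE|² = 221/18]
   → B = (-7/4, -25/12)

B = (-7/4, -25/12)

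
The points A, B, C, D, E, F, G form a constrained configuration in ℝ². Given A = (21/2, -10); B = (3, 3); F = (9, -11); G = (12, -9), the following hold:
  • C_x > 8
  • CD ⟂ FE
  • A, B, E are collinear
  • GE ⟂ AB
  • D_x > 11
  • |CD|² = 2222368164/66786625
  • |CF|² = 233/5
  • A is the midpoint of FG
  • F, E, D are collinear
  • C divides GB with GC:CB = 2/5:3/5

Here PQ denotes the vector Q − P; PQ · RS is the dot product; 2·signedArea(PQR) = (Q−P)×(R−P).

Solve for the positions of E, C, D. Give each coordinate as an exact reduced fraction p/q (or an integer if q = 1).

C = (42/5, -21/5)
D = (158966394/13357325, -117338223/13357325)
E = (9408/901, -8919/901)

1. E_x = 9408/901  [A, B, E are collinear ∩ GE ⟂ AB]
2. E_y = -8919/901  [A, B, E are collinear ∩ GE ⟂ AB]
   → E = (9408/901, -8919/901)
3. C_x = 42/5  [C divides GB with GC:CB = 2/5:3/5]
4. C_y = -21/5  [C divides GB with GC:CB = 2/5:3/5]
   → C = (42/5, -21/5)
5. D_x = 158966394/13357325  [F, E, D are collinear ∩ CD ⟂ FE]
6. D_y = -117338223/13357325  [F, E, D are collinear ∩ CD ⟂ FE]
   → D = (158966394/13357325, -117338223/13357325)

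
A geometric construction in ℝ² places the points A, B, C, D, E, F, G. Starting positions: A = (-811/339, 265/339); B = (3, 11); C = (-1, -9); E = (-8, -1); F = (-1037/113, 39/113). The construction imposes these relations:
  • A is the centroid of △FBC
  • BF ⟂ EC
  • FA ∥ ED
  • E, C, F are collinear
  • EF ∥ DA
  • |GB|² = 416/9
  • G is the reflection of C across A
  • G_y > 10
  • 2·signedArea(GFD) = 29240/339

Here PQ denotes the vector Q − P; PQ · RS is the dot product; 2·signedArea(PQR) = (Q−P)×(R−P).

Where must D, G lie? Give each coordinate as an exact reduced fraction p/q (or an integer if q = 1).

D = (-412/339, -191/339)
G = (-1283/339, 3581/339)

1. D_x = -412/339  [EF ∥ DA ∩ FA ∥ ED]
2. D_y = -191/339  [EF ∥ DA ∩ FA ∥ ED]
   → D = (-412/339, -191/339)
3. G_x = -1283/339  [G is the reflection of C across A]
4. G_y = 3581/339  [G is the reflection of C across A]
   → G = (-1283/339, 3581/339)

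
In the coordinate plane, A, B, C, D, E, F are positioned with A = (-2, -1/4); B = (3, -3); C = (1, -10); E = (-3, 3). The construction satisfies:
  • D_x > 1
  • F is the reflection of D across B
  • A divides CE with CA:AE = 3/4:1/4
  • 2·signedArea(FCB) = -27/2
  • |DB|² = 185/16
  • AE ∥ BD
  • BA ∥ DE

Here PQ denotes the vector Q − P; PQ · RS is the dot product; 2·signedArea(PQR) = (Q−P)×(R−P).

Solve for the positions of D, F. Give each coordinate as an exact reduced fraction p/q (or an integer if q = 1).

D = (2, 1/4)
F = (4, -25/4)

1. D_x = 2  [BA ∥ DE ∩ AE ∥ BD]
2. D_y = 1/4  [BA ∥ DE ∩ AE ∥ BD]
   → D = (2, 1/4)
3. F_x = 4  [F is the reflection of D across B]
4. F_y = -25/4  [F is the reflection of D across B]
   → F = (4, -25/4)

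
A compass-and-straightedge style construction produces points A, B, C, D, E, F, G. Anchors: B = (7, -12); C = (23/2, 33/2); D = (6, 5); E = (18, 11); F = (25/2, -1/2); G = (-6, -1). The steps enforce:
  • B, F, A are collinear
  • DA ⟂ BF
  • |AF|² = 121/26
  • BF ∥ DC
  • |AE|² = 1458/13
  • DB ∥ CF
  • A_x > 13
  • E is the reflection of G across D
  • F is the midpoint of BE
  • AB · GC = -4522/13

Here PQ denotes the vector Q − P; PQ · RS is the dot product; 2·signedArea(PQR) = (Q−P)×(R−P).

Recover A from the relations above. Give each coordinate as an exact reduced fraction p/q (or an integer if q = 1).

A = (873/65, 94/65)

1. A_x = 873/65  [B, F, A are collinear ∩ DA ⟂ BF]
2. A_y = 94/65  [B, F, A are collinear ∩ DA ⟂ BF]
   → A = (873/65, 94/65)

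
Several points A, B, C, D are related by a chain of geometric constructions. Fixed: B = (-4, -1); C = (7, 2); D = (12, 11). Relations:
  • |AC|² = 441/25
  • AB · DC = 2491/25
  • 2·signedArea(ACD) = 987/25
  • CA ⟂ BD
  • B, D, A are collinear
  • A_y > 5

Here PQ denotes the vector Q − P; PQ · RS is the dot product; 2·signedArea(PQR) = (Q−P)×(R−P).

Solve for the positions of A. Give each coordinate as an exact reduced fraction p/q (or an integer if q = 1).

A = (112/25, 134/25)

1. A_x = 112/25  [B, D, A are collinear ∩ CA ⟂ BD]
2. A_y = 134/25  [B, D, A are collinear ∩ CA ⟂ BD]
   → A = (112/25, 134/25)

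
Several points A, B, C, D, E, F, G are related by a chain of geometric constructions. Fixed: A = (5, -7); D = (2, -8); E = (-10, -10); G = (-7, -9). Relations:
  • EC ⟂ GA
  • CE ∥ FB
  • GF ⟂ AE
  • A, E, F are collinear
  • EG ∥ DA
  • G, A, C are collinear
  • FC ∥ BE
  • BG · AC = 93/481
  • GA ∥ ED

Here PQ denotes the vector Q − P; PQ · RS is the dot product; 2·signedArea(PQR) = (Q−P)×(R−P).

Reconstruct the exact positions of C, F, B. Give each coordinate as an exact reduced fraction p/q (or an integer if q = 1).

B = (-3291/481, -4748/481)
C = (-373/37, -352/37)
F = (-90/13, -122/13)

1. C_x = -373/37  [G, A, C are collinear ∩ EC ⟂ GA]
2. C_y = -352/37  [G, A, C are collinear ∩ EC ⟂ GA]
   → C = (-373/37, -352/37)
3. F_x = -90/13  [A, E, F are collinear ∩ GF ⟂ AE]
4. F_y = -122/13  [A, E, F are collinear ∩ GF ⟂ AE]
   → F = (-90/13, -122/13)
5. B_x = -3291/481  [FC ∥ BE ∩ CE ∥ FB]
6. B_y = -4748/481  [FC ∥ BE ∩ CE ∥ FB]
   → B = (-3291/481, -4748/481)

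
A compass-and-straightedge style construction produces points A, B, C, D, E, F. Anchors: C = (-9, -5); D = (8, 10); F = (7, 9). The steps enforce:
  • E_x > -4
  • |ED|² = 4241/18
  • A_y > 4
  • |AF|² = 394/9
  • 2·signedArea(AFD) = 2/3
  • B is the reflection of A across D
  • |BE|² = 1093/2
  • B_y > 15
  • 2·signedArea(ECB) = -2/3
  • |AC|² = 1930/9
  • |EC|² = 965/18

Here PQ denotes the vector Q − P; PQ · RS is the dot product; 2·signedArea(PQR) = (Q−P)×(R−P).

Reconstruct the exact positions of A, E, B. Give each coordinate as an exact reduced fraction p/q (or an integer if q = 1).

1. A_x = 2  [line -1·x + 1·y + -8/3 = 0 ∩ |AC|² = 1930/9]
2. A_y = 14/3  [line -1·x + 1·y + -8/3 = 0 ∩ |AC|² = 1930/9]
   → A = (2, 14/3)
3. B_x = 14  [B is the reflection of A across D]
4. B_y = 46/3  [B is the reflection of A across D]
   → B = (14, 46/3)
5. E_x = -7/2  [line -61/3·x + 23·y + -202/3 = 0 ∩ |EC|² = 965/18]
6. E_y = -1/6  [line -61/3·x + 23·y + -202/3 = 0 ∩ |EC|² = 965/18]
   → E = (-7/2, -1/6)

A = (2, 14/3)
B = (14, 46/3)
E = (-7/2, -1/6)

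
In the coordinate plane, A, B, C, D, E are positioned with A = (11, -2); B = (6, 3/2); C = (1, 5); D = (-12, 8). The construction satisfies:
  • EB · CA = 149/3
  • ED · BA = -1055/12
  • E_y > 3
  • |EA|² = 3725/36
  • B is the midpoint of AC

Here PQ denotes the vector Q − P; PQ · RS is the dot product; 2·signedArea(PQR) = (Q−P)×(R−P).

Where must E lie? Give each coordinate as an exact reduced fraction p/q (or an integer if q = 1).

E = (8/3, 23/6)

1. E_x = 8/3  [line -10·x + 7·y + -1/6 = 0 ∩ |EA|² = 3725/36]
2. E_y = 23/6  [line -10·x + 7·y + -1/6 = 0 ∩ |EA|² = 3725/36]
   → E = (8/3, 23/6)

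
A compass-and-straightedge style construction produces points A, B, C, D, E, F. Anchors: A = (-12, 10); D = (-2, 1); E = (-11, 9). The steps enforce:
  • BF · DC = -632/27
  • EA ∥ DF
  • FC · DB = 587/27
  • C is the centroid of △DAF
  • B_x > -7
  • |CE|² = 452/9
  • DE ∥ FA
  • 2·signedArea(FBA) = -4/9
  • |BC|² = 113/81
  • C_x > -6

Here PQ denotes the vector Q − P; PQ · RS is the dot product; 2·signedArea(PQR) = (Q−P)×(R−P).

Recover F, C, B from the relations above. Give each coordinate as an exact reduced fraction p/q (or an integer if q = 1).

1. F_x = -3  [DE ∥ FA ∩ EA ∥ DF]
2. F_y = 2  [DE ∥ FA ∩ EA ∥ DF]
   → F = (-3, 2)
3. C_x = -17/3  [C is the centroid of △DAF]
4. C_y = 13/3  [C is the centroid of △DAF]
   → C = (-17/3, 13/3)
5. B_x = -59/9  [BF · DC = -632/27 ∩ 2·signedArea(FBA) = -4/9]
6. B_y = 46/9  [BF · DC = -632/27 ∩ 2·signedArea(FBA) = -4/9]
   → B = (-59/9, 46/9)

B = (-59/9, 46/9)
C = (-17/3, 13/3)
F = (-3, 2)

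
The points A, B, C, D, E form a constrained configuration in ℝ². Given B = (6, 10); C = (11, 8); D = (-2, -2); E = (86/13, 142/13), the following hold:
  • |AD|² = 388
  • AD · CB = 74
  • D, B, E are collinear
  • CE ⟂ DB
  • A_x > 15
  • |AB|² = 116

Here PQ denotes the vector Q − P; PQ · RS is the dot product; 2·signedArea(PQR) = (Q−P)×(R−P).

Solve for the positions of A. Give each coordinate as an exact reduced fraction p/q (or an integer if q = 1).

1. A_x = 16  [line 5·x + -2·y + -68 = 0 ∩ |AB|² = 116]
2. A_y = 6  [line 5·x + -2·y + -68 = 0 ∩ |AB|² = 116]
   → A = (16, 6)

A = (16, 6)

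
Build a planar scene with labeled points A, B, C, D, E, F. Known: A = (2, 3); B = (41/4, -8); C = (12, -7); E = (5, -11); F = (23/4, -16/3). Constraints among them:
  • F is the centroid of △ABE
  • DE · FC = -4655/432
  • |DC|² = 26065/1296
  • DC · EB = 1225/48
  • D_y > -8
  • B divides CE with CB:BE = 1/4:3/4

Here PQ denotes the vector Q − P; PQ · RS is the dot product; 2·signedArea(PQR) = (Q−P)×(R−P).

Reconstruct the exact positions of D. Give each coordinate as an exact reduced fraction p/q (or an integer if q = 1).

D = (91/12, -70/9)

1. D_x = 91/12  [DE · FC = -4655/432 ∩ DC · EB = 1225/48]
2. D_y = -70/9  [DE · FC = -4655/432 ∩ DC · EB = 1225/48]
   → D = (91/12, -70/9)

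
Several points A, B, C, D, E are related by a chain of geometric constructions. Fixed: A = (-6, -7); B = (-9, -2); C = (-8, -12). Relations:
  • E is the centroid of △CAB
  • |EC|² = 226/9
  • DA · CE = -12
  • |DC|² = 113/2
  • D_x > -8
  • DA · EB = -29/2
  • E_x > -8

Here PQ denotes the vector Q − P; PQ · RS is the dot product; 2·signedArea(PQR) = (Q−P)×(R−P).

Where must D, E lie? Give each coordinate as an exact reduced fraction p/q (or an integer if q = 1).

1. E_x = -23/3  [E is the centroid of △CAB]
2. E_y = -7  [E is the centroid of △CAB]
   → E = (-23/3, -7)
3. D_x = -15/2  [DA · CE = -12 ∩ DA · EB = -29/2]
4. D_y = -9/2  [DA · CE = -12 ∩ DA · EB = -29/2]
   → D = (-15/2, -9/2)

D = (-15/2, -9/2)
E = (-23/3, -7)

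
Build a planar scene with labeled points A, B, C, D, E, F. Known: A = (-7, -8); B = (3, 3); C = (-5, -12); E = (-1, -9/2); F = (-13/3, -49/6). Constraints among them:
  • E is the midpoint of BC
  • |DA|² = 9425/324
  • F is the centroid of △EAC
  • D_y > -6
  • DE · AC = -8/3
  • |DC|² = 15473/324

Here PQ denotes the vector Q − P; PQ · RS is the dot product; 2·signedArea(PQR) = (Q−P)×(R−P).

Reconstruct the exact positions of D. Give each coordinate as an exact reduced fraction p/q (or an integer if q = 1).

D = (-19/9, -103/18)

1. D_x = -19/9  [line -2·x + 4·y + 56/3 = 0 ∩ |DA|² = 9425/324]
2. D_y = -103/18  [line -2·x + 4·y + 56/3 = 0 ∩ |DA|² = 9425/324]
   → D = (-19/9, -103/18)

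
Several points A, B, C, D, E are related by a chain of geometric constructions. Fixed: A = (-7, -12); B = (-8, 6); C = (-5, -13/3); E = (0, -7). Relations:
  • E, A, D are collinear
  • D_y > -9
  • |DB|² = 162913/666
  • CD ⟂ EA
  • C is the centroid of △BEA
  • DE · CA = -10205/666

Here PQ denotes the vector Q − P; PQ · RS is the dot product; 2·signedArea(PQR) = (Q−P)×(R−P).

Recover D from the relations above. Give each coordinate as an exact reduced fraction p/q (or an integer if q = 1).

1. D_x = -455/222  [E, A, D are collinear ∩ CD ⟂ EA]
2. D_y = -1879/222  [E, A, D are collinear ∩ CD ⟂ EA]
   → D = (-455/222, -1879/222)

D = (-455/222, -1879/222)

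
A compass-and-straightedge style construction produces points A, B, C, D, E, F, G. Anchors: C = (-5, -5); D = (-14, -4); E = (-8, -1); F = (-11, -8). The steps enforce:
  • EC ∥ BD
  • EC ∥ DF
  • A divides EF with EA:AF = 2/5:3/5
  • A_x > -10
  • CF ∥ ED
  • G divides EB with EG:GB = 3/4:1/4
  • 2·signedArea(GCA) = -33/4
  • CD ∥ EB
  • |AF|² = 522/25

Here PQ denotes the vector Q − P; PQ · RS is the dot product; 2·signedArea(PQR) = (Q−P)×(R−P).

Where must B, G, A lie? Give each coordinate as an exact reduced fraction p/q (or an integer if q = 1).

A = (-46/5, -19/5)
B = (-17, 0)
G = (-59/4, -1/4)

1. B_x = -17  [EC ∥ BD ∩ CD ∥ EB]
2. B_y = 0  [EC ∥ BD ∩ CD ∥ EB]
   → B = (-17, 0)
3. G_x = -59/4  [G divides EB with EG:GB = 3/4:1/4]
4. G_y = -1/4  [G divides EB with EG:GB = 3/4:1/4]
   → G = (-59/4, -1/4)
5. A_x = -46/5  [A divides EF with EA:AF = 2/5:3/5]
6. A_y = -19/5  [A divides EF with EA:AF = 2/5:3/5]
   → A = (-46/5, -19/5)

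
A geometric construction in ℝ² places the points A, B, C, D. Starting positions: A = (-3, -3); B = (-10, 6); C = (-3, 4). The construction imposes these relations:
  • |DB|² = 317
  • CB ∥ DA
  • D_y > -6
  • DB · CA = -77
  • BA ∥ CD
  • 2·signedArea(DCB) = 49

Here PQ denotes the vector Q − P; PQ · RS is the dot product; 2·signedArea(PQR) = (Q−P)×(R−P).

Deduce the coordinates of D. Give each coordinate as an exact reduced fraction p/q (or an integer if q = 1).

D = (4, -5)

1. D_x = 4  [CB ∥ DA ∩ BA ∥ CD]
2. D_y = -5  [CB ∥ DA ∩ BA ∥ CD]
   → D = (4, -5)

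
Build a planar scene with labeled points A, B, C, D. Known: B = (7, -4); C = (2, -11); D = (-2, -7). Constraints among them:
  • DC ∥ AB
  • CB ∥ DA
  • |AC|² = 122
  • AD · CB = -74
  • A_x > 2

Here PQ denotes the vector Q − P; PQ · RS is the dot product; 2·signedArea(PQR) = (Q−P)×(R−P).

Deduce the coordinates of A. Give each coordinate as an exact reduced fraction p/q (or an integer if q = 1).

1. A_x = 3  [DC ∥ AB ∩ CB ∥ DA]
2. A_y = 0  [DC ∥ AB ∩ CB ∥ DA]
   → A = (3, 0)

A = (3, 0)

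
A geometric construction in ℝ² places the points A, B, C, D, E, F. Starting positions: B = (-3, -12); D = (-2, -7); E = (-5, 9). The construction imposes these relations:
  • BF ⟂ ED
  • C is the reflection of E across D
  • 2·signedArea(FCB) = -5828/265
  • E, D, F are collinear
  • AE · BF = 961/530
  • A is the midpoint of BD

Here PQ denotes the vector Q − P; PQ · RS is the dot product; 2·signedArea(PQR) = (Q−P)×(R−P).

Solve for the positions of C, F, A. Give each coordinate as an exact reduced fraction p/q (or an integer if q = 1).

1. C_x = 1  [C is the reflection of E across D]
2. C_y = -23  [C is the reflection of E across D]
   → C = (1, -23)
3. F_x = -299/265  [E, D, F are collinear ∩ BF ⟂ ED]
4. F_y = -3087/265  [E, D, F are collinear ∩ BF ⟂ ED]
   → F = (-299/265, -3087/265)
5. A_x = -5/2  [A is the midpoint of BD]
6. A_y = -19/2  [A is the midpoint of BD]
   → A = (-5/2, -19/2)

A = (-5/2, -19/2)
C = (1, -23)
F = (-299/265, -3087/265)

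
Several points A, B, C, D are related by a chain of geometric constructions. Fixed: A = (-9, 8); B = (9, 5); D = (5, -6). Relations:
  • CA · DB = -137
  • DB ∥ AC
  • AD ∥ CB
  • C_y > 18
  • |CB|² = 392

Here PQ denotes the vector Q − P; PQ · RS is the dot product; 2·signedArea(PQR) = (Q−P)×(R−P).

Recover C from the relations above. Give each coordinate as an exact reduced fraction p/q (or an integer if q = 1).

1. C_x = -5  [AD ∥ CB ∩ DB ∥ AC]
2. C_y = 19  [AD ∥ CB ∩ DB ∥ AC]
   → C = (-5, 19)

C = (-5, 19)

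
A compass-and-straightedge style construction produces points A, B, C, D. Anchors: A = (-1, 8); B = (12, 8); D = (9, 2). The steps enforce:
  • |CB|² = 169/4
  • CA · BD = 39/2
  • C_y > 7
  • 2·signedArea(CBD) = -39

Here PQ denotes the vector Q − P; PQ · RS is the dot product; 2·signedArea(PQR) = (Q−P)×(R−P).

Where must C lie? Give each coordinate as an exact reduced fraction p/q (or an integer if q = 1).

C = (11/2, 8)

1. C_x = 11/2  [2·signedArea(CBD) = -39 ∩ CA · BD = 39/2]
2. C_y = 8  [2·signedArea(CBD) = -39 ∩ CA · BD = 39/2]
   → C = (11/2, 8)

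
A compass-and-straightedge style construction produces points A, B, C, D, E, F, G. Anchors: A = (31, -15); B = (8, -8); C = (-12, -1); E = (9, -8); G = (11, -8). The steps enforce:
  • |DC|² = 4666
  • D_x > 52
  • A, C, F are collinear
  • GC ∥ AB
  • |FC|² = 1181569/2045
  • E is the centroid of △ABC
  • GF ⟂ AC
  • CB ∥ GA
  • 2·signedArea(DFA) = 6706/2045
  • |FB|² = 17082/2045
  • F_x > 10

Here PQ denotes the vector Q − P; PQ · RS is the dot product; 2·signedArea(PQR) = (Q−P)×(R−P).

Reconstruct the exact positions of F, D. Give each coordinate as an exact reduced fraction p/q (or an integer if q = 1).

D = (53, -22)
F = (22201/2045, -17263/2045)

1. F_x = 22201/2045  [A, C, F are collinear ∩ GF ⟂ AC]
2. F_y = -17263/2045  [A, C, F are collinear ∩ GF ⟂ AC]
   → F = (22201/2045, -17263/2045)
3. D_x = 53  [line 13412/2045·x + 41194/2045·y + 195432/2045 = 0 ∩ |DC|² = 4666]
4. D_y = -22  [line 13412/2045·x + 41194/2045·y + 195432/2045 = 0 ∩ |DC|² = 4666]
   → D = (53, -22)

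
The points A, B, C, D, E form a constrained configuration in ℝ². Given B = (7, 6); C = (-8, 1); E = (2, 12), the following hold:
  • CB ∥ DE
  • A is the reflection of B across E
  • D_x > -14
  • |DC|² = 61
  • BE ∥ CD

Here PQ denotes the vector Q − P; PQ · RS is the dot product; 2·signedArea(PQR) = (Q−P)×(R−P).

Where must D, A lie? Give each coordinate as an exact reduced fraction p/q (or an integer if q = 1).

A = (-3, 18)
D = (-13, 7)

1. D_x = -13  [CB ∥ DE ∩ BE ∥ CD]
2. D_y = 7  [CB ∥ DE ∩ BE ∥ CD]
   → D = (-13, 7)
3. A_x = -3  [A is the reflection of B across E]
4. A_y = 18  [A is the reflection of B across E]
   → A = (-3, 18)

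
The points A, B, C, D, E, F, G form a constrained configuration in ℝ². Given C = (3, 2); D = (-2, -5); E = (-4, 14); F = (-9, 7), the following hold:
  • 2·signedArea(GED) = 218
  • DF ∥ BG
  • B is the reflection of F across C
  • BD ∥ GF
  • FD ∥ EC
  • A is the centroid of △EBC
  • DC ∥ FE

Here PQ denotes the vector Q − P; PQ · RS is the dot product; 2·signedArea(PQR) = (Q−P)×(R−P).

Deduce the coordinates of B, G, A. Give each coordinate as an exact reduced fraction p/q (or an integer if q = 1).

1. B_x = 15  [B is the reflection of F across C]
2. B_y = -3  [B is the reflection of F across C]
   → B = (15, -3)
3. G_x = 8  [BD ∥ GF ∩ DF ∥ BG]
4. G_y = 9  [BD ∥ GF ∩ DF ∥ BG]
   → G = (8, 9)
5. A_x = 14/3  [A is the centroid of △EBC]
6. A_y = 13/3  [A is the centroid of △EBC]
   → A = (14/3, 13/3)

A = (14/3, 13/3)
B = (15, -3)
G = (8, 9)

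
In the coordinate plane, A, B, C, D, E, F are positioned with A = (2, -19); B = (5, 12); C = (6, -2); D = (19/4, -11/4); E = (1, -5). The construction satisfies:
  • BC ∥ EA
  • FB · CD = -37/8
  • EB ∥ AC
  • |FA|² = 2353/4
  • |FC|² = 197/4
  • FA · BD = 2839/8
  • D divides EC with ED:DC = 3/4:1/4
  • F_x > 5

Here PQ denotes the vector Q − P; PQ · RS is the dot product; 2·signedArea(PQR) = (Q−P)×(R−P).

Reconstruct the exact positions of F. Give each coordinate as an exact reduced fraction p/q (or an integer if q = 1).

1. F_x = 11/2  [FA · BD = 2839/8 ∩ FB · CD = -37/8]
2. F_y = 5  [FA · BD = 2839/8 ∩ FB · CD = -37/8]
   → F = (11/2, 5)

F = (11/2, 5)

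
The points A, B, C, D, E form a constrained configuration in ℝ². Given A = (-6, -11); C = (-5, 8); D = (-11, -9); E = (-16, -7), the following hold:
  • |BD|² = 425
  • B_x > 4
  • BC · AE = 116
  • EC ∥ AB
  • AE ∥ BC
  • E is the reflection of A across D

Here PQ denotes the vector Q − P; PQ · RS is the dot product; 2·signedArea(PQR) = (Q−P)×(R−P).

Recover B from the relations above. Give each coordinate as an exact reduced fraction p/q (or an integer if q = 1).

B = (5, 4)

1. B_x = 5  [AE ∥ BC ∩ EC ∥ AB]
2. B_y = 4  [AE ∥ BC ∩ EC ∥ AB]
   → B = (5, 4)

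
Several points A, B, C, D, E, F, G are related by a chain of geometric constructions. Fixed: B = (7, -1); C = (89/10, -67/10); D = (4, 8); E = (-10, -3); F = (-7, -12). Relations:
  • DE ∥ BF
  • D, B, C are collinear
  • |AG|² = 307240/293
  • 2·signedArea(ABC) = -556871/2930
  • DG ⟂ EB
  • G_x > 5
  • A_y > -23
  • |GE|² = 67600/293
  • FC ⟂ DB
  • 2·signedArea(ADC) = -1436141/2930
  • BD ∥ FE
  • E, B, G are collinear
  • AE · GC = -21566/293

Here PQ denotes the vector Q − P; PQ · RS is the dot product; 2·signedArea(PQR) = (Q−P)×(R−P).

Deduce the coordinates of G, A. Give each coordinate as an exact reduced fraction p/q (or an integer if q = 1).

A = (-5592/293, -6673/293)
G = (1490/293, -359/293)

1. G_x = 1490/293  [E, B, G are collinear ∩ DG ⟂ EB]
2. G_y = -359/293  [E, B, G are collinear ∩ DG ⟂ EB]
   → G = (1490/293, -359/293)
3. A_x = -5592/293  [2·signedArea(ABC) = -556871/2930 ∩ AE · GC = -21566/293]
4. A_y = -6673/293  [2·signedArea(ABC) = -556871/2930 ∩ AE · GC = -21566/293]
   → A = (-5592/293, -6673/293)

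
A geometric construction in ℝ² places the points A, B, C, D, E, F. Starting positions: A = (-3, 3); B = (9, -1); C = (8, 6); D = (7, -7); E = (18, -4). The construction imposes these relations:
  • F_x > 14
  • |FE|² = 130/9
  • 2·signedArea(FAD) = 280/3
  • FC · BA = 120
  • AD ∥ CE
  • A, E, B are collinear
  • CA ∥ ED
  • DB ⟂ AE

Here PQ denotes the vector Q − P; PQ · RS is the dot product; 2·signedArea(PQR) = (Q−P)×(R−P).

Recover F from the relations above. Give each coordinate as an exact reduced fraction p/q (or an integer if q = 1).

1. F_x = 43/3  [2·signedArea(FAD) = 280/3 ∩ FC · BA = 120]
2. F_y = -5  [2·signedArea(FAD) = 280/3 ∩ FC · BA = 120]
   → F = (43/3, -5)

F = (43/3, -5)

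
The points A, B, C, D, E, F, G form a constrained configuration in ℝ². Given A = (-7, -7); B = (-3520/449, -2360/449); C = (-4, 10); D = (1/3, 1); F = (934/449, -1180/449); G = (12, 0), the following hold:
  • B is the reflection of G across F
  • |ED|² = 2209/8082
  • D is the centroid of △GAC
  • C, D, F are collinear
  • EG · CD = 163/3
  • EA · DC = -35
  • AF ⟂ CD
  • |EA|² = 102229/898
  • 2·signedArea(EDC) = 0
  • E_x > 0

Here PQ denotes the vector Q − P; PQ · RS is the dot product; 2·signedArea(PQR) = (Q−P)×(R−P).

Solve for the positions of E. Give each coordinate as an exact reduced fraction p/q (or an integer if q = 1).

1. E_x = 503/898  [2·signedArea(EDC) = 0 ∩ EG · CD = 163/3]
2. E_y = 475/898  [2·signedArea(EDC) = 0 ∩ EG · CD = 163/3]
   → E = (503/898, 475/898)

E = (503/898, 475/898)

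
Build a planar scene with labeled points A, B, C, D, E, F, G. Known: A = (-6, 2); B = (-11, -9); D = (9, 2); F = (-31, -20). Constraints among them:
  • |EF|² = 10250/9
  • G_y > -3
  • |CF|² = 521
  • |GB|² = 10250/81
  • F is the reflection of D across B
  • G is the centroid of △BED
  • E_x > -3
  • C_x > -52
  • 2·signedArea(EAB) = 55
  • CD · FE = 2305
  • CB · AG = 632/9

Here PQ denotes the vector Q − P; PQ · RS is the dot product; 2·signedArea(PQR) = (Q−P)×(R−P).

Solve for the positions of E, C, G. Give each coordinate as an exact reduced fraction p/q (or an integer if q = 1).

1. E_x = -8/3  [line 11·x + -5·y + 21 = 0 ∩ |EF|² = 10250/9]
2. E_y = -5/3  [line 11·x + -5·y + 21 = 0 ∩ |EF|² = 10250/9]
   → E = (-8/3, -5/3)
3. G_x = -14/9  [G is the centroid of △BED]
4. G_y = -26/9  [G is the centroid of △BED]
   → G = (-14/9, -26/9)
5. C_x = -51  [CD · FE = 2305 ∩ CB · AG = 632/9]
6. C_y = -31  [CD · FE = 2305 ∩ CB · AG = 632/9]
   → C = (-51, -31)

C = (-51, -31)
E = (-8/3, -5/3)
G = (-14/9, -26/9)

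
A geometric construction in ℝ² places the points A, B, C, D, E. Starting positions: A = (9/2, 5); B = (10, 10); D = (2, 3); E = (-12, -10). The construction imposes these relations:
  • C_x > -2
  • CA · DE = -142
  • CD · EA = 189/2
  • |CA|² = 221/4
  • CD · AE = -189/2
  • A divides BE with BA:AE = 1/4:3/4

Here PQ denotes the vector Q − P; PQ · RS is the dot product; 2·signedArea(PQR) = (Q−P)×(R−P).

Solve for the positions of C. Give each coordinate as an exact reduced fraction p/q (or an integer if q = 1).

C = (-1, 0)

1. C_x = -1  [CD · EA = 189/2 ∩ CA · DE = -142]
2. C_y = 0  [CD · EA = 189/2 ∩ CA · DE = -142]
   → C = (-1, 0)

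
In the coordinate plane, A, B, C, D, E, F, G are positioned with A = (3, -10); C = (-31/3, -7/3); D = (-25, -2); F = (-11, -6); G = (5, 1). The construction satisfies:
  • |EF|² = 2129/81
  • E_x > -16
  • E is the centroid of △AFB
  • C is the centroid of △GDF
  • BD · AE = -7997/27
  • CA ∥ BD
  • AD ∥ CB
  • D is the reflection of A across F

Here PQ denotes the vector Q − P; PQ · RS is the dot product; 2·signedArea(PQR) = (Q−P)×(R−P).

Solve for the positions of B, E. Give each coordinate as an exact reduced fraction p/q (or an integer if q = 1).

B = (-115/3, 17/3)
E = (-139/9, -31/9)

1. B_x = -115/3  [CA ∥ BD ∩ AD ∥ CB]
2. B_y = 17/3  [CA ∥ BD ∩ AD ∥ CB]
   → B = (-115/3, 17/3)
3. E_x = -139/9  [E is the centroid of △AFB]
4. E_y = -31/9  [E is the centroid of △AFB]
   → E = (-139/9, -31/9)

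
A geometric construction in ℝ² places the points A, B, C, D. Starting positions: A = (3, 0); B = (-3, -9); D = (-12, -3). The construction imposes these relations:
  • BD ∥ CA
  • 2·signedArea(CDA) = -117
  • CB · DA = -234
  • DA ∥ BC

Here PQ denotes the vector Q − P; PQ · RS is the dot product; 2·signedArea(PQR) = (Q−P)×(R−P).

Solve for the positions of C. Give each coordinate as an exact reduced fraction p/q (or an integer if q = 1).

1. C_x = 12  [BD ∥ CA ∩ DA ∥ BC]
2. C_y = -6  [BD ∥ CA ∩ DA ∥ BC]
   → C = (12, -6)

C = (12, -6)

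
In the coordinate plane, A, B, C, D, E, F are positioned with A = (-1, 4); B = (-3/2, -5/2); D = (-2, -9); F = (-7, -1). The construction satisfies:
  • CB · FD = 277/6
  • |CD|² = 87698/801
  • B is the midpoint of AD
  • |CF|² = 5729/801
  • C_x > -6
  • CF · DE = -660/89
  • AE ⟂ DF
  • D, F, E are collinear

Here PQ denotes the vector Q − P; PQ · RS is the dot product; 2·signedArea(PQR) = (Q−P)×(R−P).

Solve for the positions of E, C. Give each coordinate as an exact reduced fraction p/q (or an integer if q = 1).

1. E_x = -673/89  [D, F, E are collinear ∩ AE ⟂ DF]
2. E_y = -9/89  [D, F, E are collinear ∩ AE ⟂ DF]
   → E = (-673/89, -9/89)
3. C_x = -1385/267  [line -5·x + 8·y + -101/3 = 0 ∩ |CF|² = 5729/801]
4. C_y = 86/89  [line -5·x + 8·y + -101/3 = 0 ∩ |CF|² = 5729/801]
   → C = (-1385/267, 86/89)

C = (-1385/267, 86/89)
E = (-673/89, -9/89)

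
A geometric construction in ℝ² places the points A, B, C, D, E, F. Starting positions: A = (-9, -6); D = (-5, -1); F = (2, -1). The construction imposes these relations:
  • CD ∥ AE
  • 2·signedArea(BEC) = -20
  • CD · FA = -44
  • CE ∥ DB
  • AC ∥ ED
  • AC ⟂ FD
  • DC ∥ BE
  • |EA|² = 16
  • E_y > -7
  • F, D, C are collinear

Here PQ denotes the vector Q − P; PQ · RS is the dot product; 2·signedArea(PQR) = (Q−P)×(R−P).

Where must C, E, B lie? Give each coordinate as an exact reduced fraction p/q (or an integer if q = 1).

B = (-1, -6)
C = (-9, -1)
E = (-5, -6)

1. C_x = -9  [F, D, C are collinear ∩ AC ⟂ FD]
2. C_y = -1  [F, D, C are collinear ∩ AC ⟂ FD]
   → C = (-9, -1)
3. E_x = -5  [AC ∥ ED ∩ CD ∥ AE]
4. E_y = -6  [AC ∥ ED ∩ CD ∥ AE]
   → E = (-5, -6)
5. B_x = -1  [DC ∥ BE ∩ CE ∥ DB]
6. B_y = -6  [DC ∥ BE ∩ CE ∥ DB]
   → B = (-1, -6)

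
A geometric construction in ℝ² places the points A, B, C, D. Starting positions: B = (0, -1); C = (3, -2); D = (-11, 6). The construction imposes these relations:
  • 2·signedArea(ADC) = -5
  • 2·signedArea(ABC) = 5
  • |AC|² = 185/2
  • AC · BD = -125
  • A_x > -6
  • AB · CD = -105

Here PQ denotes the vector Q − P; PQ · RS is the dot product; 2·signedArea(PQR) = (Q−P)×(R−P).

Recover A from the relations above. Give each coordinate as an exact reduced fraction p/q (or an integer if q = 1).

1. A_x = -11/2  [2·signedArea(ABC) = 5 ∩ AB · CD = -105]
2. A_y = 5/2  [2·signedArea(ABC) = 5 ∩ AB · CD = -105]
   → A = (-11/2, 5/2)

A = (-11/2, 5/2)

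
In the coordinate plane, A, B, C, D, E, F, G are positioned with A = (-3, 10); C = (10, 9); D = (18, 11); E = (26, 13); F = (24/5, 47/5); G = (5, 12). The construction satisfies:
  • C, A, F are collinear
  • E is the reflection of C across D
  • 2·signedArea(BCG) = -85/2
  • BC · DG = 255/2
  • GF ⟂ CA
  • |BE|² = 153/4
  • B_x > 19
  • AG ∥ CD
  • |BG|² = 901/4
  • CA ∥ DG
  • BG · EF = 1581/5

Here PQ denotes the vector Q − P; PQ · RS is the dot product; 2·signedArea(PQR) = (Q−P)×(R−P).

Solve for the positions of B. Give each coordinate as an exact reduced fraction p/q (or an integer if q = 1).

1. B_x = 20  [BC · DG = 255/2 ∩ BG · EF = 1581/5]
2. B_y = 23/2  [BC · DG = 255/2 ∩ BG · EF = 1581/5]
   → B = (20, 23/2)

B = (20, 23/2)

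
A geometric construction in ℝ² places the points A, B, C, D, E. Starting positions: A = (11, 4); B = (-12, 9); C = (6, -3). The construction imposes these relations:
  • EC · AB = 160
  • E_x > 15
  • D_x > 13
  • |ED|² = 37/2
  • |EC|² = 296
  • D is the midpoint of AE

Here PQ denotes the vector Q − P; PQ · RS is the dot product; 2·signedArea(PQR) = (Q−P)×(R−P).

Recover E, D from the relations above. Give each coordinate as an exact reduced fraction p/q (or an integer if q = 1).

D = (27/2, 15/2)
E = (16, 11)

1. E_x = 16  [line 23·x + -5·y + -313 = 0 ∩ |EC|² = 296]
2. E_y = 11  [line 23·x + -5·y + -313 = 0 ∩ |EC|² = 296]
   → E = (16, 11)
3. D_x = 27/2  [D is the midpoint of AE]
4. D_y = 15/2  [D is the midpoint of AE]
   → D = (27/2, 15/2)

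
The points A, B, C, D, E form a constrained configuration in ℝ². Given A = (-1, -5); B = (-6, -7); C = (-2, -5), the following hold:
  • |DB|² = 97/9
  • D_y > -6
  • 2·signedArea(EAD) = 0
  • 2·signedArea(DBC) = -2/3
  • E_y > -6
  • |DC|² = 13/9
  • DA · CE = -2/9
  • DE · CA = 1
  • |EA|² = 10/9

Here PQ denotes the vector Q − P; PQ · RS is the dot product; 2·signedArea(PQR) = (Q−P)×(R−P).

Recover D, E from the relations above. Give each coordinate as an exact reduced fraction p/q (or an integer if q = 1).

1. D_x = -3  [line -2·x + 4·y + 50/3 = 0 ∩ |DB|² = 97/9]
2. D_y = -17/3  [line -2·x + 4·y + 50/3 = 0 ∩ |DB|² = 97/9]
   → D = (-3, -17/3)
3. E_x = -2  [DE · CA = 1 ∩ 2·signedArea(EAD) = 0]
4. E_y = -16/3  [DE · CA = 1 ∩ 2·signedArea(EAD) = 0]
   → E = (-2, -16/3)

D = (-3, -17/3)
E = (-2, -16/3)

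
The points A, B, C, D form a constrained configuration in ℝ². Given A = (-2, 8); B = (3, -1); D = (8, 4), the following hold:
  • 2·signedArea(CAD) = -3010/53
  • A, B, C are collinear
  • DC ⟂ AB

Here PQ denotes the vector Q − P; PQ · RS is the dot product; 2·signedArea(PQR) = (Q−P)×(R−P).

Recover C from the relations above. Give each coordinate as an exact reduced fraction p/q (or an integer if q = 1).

C = (109/53, 37/53)

1. C_x = 109/53  [A, B, C are collinear ∩ DC ⟂ AB]
2. C_y = 37/53  [A, B, C are collinear ∩ DC ⟂ AB]
   → C = (109/53, 37/53)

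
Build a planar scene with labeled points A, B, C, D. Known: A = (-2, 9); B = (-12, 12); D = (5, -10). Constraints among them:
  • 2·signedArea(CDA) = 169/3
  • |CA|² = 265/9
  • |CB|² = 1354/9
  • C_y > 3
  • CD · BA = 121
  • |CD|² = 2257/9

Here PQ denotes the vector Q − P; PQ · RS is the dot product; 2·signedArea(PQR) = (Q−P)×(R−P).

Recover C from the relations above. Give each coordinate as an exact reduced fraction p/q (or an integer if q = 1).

1. C_x = -3  [CD · BA = 121 ∩ 2·signedArea(CDA) = 169/3]
2. C_y = 11/3  [CD · BA = 121 ∩ 2·signedArea(CDA) = 169/3]
   → C = (-3, 11/3)

C = (-3, 11/3)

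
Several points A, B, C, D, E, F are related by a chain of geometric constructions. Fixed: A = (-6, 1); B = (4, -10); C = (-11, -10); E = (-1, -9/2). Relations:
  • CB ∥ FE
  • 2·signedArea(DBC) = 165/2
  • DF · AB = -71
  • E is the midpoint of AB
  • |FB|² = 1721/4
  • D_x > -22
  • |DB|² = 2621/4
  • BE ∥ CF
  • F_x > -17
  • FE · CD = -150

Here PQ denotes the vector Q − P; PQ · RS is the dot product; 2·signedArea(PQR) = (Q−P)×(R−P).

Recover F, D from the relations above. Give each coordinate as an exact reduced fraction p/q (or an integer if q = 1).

1. F_x = -16  [CB ∥ FE ∩ BE ∥ CF]
2. F_y = -9/2  [CB ∥ FE ∩ BE ∥ CF]
   → F = (-16, -9/2)
3. D_x = -21  [2·signedArea(DBC) = 165/2 ∩ FE · CD = -150]
4. D_y = -31/2  [2·signedArea(DBC) = 165/2 ∩ FE · CD = -150]
   → D = (-21, -31/2)

D = (-21, -31/2)
F = (-16, -9/2)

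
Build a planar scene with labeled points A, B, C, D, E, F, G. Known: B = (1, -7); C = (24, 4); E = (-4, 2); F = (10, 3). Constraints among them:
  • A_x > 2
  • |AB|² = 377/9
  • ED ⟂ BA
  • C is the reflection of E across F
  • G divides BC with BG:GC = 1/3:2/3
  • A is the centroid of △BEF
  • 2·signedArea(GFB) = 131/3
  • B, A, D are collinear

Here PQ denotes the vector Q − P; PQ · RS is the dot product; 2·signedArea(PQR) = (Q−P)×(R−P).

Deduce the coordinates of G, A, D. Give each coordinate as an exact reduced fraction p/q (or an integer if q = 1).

A = (7/3, -2/3)
D = (981/377, 230/377)
G = (26/3, -10/3)

1. G_x = 26/3  [G divides BC with BG:GC = 1/3:2/3]
2. G_y = -10/3  [G divides BC with BG:GC = 1/3:2/3]
   → G = (26/3, -10/3)
3. A_x = 7/3  [A is the centroid of △BEF]
4. A_y = -2/3  [A is the centroid of △BEF]
   → A = (7/3, -2/3)
5. D_x = 981/377  [B, A, D are collinear ∩ ED ⟂ BA]
6. D_y = 230/377  [B, A, D are collinear ∩ ED ⟂ BA]
   → D = (981/377, 230/377)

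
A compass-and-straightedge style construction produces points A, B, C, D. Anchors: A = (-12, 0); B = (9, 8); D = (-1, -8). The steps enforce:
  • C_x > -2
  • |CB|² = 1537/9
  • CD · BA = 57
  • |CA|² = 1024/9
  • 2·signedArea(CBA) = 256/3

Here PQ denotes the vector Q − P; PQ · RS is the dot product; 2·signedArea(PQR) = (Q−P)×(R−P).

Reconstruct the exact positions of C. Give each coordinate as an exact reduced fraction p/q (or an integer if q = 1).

C = (-4/3, 0)

1. C_x = -4/3  [2·signedArea(CBA) = 256/3 ∩ CD · BA = 57]
2. C_y = 0  [2·signedArea(CBA) = 256/3 ∩ CD · BA = 57]
   → C = (-4/3, 0)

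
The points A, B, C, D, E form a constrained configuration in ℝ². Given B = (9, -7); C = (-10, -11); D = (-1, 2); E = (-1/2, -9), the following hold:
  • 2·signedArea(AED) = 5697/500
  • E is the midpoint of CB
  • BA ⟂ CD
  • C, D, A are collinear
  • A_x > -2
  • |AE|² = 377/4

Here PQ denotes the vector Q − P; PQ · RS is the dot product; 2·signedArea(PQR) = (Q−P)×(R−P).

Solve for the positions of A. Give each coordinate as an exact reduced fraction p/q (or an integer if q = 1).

A = (-493/250, 149/250)

1. A_x = -493/250  [C, D, A are collinear ∩ BA ⟂ CD]
2. A_y = 149/250  [C, D, A are collinear ∩ BA ⟂ CD]
   → A = (-493/250, 149/250)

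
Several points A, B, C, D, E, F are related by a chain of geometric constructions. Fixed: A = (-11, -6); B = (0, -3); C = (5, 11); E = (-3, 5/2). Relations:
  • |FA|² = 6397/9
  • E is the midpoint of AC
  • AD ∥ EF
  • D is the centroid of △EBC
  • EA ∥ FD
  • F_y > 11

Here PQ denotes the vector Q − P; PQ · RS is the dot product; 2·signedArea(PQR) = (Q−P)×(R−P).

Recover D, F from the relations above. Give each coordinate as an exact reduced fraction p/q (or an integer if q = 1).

1. D_x = 2/3  [D is the centroid of △EBC]
2. D_y = 7/2  [D is the centroid of △EBC]
   → D = (2/3, 7/2)
3. F_x = 26/3  [EA ∥ FD ∩ AD ∥ EF]
4. F_y = 12  [EA ∥ FD ∩ AD ∥ EF]
   → F = (26/3, 12)

D = (2/3, 7/2)
F = (26/3, 12)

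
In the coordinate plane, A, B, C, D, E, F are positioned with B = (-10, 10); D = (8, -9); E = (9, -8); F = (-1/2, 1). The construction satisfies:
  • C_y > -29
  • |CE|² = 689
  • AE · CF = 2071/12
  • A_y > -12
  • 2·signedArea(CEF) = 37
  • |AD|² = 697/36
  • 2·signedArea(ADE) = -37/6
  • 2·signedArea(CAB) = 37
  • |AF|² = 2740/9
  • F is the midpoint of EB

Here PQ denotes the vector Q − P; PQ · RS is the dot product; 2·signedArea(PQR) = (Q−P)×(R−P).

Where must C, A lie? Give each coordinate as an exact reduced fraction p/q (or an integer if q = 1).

1. A_x = 23/2  [line -1·x + 1·y + 139/6 = 0 ∩ |AD|² = 697/36]
2. A_y = -35/3  [line -1·x + 1·y + 139/6 = 0 ∩ |AD|² = 697/36]
   → A = (23/2, -35/3)
3. C_x = 26  [2·signedArea(CEF) = 37 ∩ 2·signedArea(CAB) = 37]
4. C_y = -28  [2·signedArea(CEF) = 37 ∩ 2·signedArea(CAB) = 37]
   → C = (26, -28)

A = (23/2, -35/3)
C = (26, -28)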